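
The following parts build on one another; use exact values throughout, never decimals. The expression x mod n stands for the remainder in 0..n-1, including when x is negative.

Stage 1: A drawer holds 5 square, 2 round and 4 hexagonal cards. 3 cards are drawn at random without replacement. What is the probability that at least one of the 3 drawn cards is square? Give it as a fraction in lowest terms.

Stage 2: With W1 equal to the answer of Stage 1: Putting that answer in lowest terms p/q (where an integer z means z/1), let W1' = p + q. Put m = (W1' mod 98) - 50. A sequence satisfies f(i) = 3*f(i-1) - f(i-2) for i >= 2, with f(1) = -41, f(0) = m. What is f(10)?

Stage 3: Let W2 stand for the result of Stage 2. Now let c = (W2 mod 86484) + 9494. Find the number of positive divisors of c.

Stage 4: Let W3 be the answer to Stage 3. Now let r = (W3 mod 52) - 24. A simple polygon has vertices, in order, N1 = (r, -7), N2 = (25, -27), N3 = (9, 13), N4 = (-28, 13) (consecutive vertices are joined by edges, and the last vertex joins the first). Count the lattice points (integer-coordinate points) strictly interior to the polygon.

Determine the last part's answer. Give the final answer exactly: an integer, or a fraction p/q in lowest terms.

Stage 1: total draws C(11,3) = 165; complement C(6,3) = 20; favorable 165 - 20 = 145; P = 29/33; answer 29/33
Stage 2: W1 = 29/33; threaded value p + q = 62; m = 12; f(2) = 3*(-41) - 1*(12) = -135; iterating: f(2)=-135, f(3)=-364, f(4)=-957, f(5)=-2507, f(6)=-6564, f(7)=-17185, f(8)=-44991, f(9)=-117788, f(10)=-308373; answer -308373
Stage 3: W2 = -308373; c = 47057; 47057 is prime, so its only divisors are 1 and 47057; count = 2; answer 2
Stage 4: W3 = 2; r = -22; cross terms: (-22*-27 - 25*-7)=769, (25*13 - 9*-27)=568, (9*13 - -28*13)=481, (-28*-7 - -22*13)=482; twice the area = |2300| = 2300; area = 1150; boundary points = 1 + 8 + 37 + 2 = 48; strictly interior points = area - boundary/2 + 1 = 1127; answer 1127

1127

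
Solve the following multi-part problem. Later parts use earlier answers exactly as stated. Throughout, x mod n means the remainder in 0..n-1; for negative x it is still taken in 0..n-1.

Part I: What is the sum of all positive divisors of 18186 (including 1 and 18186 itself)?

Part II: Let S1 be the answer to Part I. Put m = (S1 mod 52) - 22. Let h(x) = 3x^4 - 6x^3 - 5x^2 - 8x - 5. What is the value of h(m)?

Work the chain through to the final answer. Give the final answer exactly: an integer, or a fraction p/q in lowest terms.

Part I: 18186 = 2 * 3 * 7 * 433; sigma = (1 + 2) * (1 + 3) * (1 + 7) * (1 + 433) = 3 * 4 * 8 * 434 = 41664; answer 41664
Part II: S1 = 41664; m = -10; 3*(-10)^4 - 6*(-10)^3 - 5*(-10)^2 - 8*(-10)^1 - 5 = (30000) + (6000) + (-500) + (80) + (-5) = 35575; answer 35575

35575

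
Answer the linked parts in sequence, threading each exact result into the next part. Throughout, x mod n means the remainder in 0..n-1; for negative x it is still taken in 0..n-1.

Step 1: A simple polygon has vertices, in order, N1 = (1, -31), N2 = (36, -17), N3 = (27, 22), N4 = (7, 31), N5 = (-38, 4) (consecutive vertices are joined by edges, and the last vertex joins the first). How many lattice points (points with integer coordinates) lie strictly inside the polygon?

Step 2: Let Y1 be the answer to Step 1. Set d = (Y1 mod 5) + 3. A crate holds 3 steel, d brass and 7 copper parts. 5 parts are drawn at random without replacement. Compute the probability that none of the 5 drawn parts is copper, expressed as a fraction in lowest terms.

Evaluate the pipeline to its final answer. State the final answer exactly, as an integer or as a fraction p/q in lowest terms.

Step 1: cross terms: (1*-17 - 36*-31)=1099, (36*22 - 27*-17)=1251, (27*31 - 7*22)=683, (7*4 - -38*31)=1206, (-38*-31 - 1*4)=1174; twice the area = |5413| = 5413; area = 5413/2; boundary points = 7 + 3 + 1 + 9 + 1 = 21; strictly interior points = area - boundary/2 + 1 = 2697; answer 2697
Step 2: Y1 = 2697; d = 5; total draws C(15,5) = 3003; favorable C(8,5) = 56; P = 8/429; answer 8/429

8/429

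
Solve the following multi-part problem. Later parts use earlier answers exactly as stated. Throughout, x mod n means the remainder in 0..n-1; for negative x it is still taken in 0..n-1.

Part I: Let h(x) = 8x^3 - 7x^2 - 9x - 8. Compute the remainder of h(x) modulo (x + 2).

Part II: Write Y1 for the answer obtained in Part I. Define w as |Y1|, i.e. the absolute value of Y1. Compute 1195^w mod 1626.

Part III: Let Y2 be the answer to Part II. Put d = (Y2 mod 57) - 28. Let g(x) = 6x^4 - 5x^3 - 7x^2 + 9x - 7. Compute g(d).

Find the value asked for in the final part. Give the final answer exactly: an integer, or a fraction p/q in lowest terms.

Part I: remainder = value at the root: 8*(-2)^3 - 7*(-2)^2 - 9*(-2)^1 - 8 = (-64) + (-28) + (18) + (-8) = -82; answer -82
Part II: Y1 = -82; w = 82; squarings mod 1626: 1195^1=1195, 1195^2=397, 1195^4=1513, 1195^8=1387, 1195^16=211, 1195^32=619, 1195^64=1051; 1195^82 = 1195^2 * 1195^16 * 1195^64 = 973 (mod 1626); answer 973
Part III: Y2 = 973; d = -24; 6*(-24)^4 - 5*(-24)^3 - 7*(-24)^2 + 9*(-24)^1 - 7 = (1990656) + (69120) + (-4032) + (-216) + (-7) = 2055521; answer 2055521

2055521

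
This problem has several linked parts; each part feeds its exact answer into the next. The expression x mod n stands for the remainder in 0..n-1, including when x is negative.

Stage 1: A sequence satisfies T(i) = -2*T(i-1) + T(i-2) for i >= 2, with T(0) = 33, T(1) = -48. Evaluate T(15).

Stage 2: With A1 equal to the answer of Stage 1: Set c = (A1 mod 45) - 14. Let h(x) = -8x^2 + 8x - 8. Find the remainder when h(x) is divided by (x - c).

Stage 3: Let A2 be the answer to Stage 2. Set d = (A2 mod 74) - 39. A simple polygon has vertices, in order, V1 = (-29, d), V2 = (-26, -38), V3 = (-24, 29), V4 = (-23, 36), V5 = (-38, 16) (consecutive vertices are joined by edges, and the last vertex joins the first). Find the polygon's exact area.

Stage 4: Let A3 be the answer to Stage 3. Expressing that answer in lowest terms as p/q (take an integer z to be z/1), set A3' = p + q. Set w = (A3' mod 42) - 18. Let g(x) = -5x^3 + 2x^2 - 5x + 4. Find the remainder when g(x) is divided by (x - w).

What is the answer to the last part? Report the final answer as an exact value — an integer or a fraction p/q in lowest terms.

3856

Stage 1: T(2) = -2*(-48) + 1*(33) = 129; iterating: T(2)=129, T(3)=-306, T(4)=741, T(5)=-1788, T(6)=4317, T(7)=-10422, T(8)=25161, T(9)=-60744, T(10)=146649, T(11)=-354042, T(12)=854733, T(13)=-2063508, T(14)=4981749, T(15)=-12027006; answer -12027006
Stage 2: A1 = -12027006; c = -5; remainder = value at the root: -8*(-5)^2 + 8*(-5)^1 - 8 = (-200) + (-40) + (-8) = -248; answer -248
Stage 3: A2 = -248; d = 9; cross terms: (-29*-38 - -26*9)=1336, (-26*29 - -24*-38)=-1666, (-24*36 - -23*29)=-197, (-23*16 - -38*36)=1000, (-38*9 - -29*16)=122; twice the area = |595| = 595; area = 595/2; answer 595/2
Stage 4: A3 = 595/2; threaded value p + q = 597; w = -9; remainder = value at the root: -5*(-9)^3 + 2*(-9)^2 - 5*(-9)^1 + 4 = (3645) + (162) + (45) + (4) = 3856; answer 3856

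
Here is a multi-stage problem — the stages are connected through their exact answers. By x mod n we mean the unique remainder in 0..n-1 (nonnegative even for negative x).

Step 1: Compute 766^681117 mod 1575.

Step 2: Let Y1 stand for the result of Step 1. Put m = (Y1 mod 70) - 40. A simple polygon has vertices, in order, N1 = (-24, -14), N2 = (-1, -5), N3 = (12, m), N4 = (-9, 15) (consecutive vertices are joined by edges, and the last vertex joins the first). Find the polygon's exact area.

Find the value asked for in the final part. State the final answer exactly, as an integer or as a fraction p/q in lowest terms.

Step 1: squarings mod 1575: 766^1=766, 766^2=856, 766^4=361, 766^8=1171, 766^16=991, 766^32=856, 766^64=361, 766^128=1171, 766^256=991, 766^512=856, 766^1024=361, 766^2048=1171, 766^4096=991, 766^8192=856, 766^16384=361, 766^32768=1171, 766^65536=991, 766^131072=856, 766^262144=361, 766^524288=1171; 766^681117 = 766^1 * 766^4 * 766^8 * 766^16 * 766^128 * 766^1024 * 766^8192 * 766^16384 * 766^131072 * 766^524288 = 181 (mod 1575); answer 181
Step 2: Y1 = 181; m = 1; cross terms: (-24*-5 - -1*-14)=106, (-1*1 - 12*-5)=59, (12*15 - -9*1)=189, (-9*-14 - -24*15)=486; twice the area = |840| = 840; area = 420; answer 420

420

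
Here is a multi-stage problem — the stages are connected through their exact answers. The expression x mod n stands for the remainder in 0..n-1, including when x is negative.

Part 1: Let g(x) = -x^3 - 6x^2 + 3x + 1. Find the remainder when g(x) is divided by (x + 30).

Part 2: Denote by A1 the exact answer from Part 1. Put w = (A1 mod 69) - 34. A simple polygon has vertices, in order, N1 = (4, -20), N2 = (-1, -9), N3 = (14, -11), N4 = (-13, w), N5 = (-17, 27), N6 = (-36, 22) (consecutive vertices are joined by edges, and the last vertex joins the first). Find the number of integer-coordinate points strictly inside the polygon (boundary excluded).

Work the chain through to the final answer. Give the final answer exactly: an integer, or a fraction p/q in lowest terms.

Part 1: remainder = value at the root: -1*(-30)^3 - 6*(-30)^2 + 3*(-30)^1 + 1 = (27000) + (-5400) + (-90) + (1) = 21511; answer 21511
Part 2: A1 = 21511; w = 18; cross terms: (4*-9 - -1*-20)=-56, (-1*-11 - 14*-9)=137, (14*18 - -13*-11)=109, (-13*27 - -17*18)=-45, (-17*22 - -36*27)=598, (-36*-20 - 4*22)=632; twice the area = |1375| = 1375; area = 1375/2; boundary points = 1 + 1 + 1 + 1 + 1 + 2 = 7; strictly interior points = area - boundary/2 + 1 = 685; answer 685

685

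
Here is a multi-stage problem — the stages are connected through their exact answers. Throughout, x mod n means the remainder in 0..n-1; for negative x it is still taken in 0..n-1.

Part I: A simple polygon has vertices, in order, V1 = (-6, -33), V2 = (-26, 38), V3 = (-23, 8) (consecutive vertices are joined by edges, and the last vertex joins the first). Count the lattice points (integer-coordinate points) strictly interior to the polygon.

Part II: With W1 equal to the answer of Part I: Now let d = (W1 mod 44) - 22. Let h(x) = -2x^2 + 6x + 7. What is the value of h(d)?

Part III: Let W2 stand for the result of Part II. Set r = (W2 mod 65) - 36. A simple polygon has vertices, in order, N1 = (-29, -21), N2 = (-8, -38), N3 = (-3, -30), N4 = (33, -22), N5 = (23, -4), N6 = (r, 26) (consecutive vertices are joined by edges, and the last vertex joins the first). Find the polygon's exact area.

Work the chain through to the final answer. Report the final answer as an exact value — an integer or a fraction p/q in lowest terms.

3961/2

Part I: cross terms: (-6*38 - -26*-33)=-1086, (-26*8 - -23*38)=666, (-23*-33 - -6*8)=807; twice the area = |387| = 387; area = 387/2; boundary points = 1 + 3 + 1 = 5; strictly interior points = area - boundary/2 + 1 = 192; answer 192
Part II: W1 = 192; d = -6; -2*(-6)^2 + 6*(-6)^1 + 7 = (-72) + (-36) + (7) = -101; answer -101
Part III: W2 = -101; r = -7; cross terms: (-29*-38 - -8*-21)=934, (-8*-30 - -3*-38)=126, (-3*-22 - 33*-30)=1056, (33*-4 - 23*-22)=374, (23*26 - -7*-4)=570, (-7*-21 - -29*26)=901; twice the area = |3961| = 3961; area = 3961/2; answer 3961/2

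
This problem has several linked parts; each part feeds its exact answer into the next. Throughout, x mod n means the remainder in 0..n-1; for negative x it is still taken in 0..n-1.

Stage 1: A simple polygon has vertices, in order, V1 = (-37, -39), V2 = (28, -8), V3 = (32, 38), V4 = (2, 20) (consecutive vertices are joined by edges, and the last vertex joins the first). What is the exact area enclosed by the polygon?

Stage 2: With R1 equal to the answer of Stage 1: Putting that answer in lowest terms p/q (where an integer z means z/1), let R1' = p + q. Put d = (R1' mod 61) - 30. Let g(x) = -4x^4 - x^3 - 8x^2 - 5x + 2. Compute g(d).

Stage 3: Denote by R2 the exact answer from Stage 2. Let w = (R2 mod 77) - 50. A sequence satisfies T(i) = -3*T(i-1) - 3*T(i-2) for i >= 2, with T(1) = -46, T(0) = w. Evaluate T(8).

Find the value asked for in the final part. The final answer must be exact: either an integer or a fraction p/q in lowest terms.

-4212

Stage 1: cross terms: (-37*-8 - 28*-39)=1388, (28*38 - 32*-8)=1320, (32*20 - 2*38)=564, (2*-39 - -37*20)=662; twice the area = |3934| = 3934; area = 1967; answer 1967
Stage 2: R1 = 1967; threaded value p + q = 1968; d = -14; -4*(-14)^4 - 1*(-14)^3 - 8*(-14)^2 - 5*(-14)^1 + 2 = (-153664) + (2744) + (-1568) + (70) + (2) = -152416; answer -152416
Stage 3: R2 = -152416; w = -6; T(2) = -3*(-46) - 3*(-6) = 156; iterating: T(2)=156, T(3)=-330, T(4)=522, T(5)=-576, T(6)=162, T(7)=1242, T(8)=-4212; answer -4212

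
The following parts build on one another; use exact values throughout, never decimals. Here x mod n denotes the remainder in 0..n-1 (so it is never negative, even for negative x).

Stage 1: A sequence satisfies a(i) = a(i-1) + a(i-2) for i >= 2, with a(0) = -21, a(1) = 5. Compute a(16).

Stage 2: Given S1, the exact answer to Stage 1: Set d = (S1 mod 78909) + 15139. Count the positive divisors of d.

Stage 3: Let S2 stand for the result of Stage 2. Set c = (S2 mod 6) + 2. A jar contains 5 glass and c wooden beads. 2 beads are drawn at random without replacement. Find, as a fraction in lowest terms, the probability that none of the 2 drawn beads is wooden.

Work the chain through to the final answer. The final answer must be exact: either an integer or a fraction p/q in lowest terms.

Stage 1: a(2) = 1*(5) + 1*(-21) = -16; iterating: a(2)=-16, a(3)=-11, a(4)=-27, a(5)=-38, a(6)=-65, a(7)=-103, a(8)=-168, a(9)=-271, a(10)=-439, a(11)=-710, a(12)=-1149, a(13)=-1859, a(14)=-3008, a(15)=-4867, a(16)=-7875; answer -7875
Stage 2: S1 = -7875; d = 86173; 86173 = 17 * 37 * 137; number of divisors = (1+1) * (1+1) * (1+1) = 8; answer 8
Stage 3: S2 = 8; c = 4; total draws C(9,2) = 36; favorable C(5,2) = 10; P = 5/18; answer 5/18

5/18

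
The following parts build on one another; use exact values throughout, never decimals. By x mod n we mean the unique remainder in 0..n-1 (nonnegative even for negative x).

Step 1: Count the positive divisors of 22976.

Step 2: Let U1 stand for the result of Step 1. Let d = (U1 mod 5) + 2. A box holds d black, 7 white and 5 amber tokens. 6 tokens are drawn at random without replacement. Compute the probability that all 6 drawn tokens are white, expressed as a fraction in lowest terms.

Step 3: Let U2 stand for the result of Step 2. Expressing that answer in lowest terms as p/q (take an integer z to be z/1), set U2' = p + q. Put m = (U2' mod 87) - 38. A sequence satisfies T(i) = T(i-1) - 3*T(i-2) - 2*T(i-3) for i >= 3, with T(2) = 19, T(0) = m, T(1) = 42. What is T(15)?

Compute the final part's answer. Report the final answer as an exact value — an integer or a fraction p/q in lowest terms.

Step 1: 22976 = 2^6 * 359; number of divisors = (6+1) * (1+1) = 14; answer 14
Step 2: U1 = 14; d = 6; total draws C(18,6) = 18564; favorable C(7,6) = 7; P = 1/2652; answer 1/2652
Step 3: U2 = 1/2652; threaded value p + q = 2653; m = 5; T(3) = 1*(19) - 3*(42) - 2*(5) = -117; iterating: T(3)=-117, T(4)=-258, T(5)=55, T(6)=1063, T(7)=1414, T(8)=-1885, T(9)=-8253, T(10)=-5426, T(11)=23103, T(12)=55887, T(13)=-2570, T(14)=-216437, T(15)=-320501; answer -320501

-320501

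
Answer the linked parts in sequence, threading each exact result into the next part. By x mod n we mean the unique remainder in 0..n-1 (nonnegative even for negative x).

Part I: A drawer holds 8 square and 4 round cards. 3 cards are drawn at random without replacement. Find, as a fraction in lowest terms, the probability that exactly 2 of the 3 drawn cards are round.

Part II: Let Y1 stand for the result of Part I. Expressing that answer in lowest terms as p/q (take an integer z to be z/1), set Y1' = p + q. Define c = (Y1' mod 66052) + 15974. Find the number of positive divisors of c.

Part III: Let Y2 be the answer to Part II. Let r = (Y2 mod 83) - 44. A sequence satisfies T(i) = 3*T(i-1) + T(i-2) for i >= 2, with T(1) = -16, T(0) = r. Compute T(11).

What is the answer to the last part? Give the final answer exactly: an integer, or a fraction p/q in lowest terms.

-3977176

Part I: total draws C(12,3) = 220; favorable C(4,2)*C(8,1) = 48; P = 12/55; answer 12/55
Part II: Y1 = 12/55; threaded value p + q = 67; c = 16041; 16041 = 3 * 5347; number of divisors = (1+1) * (1+1) = 4; answer 4
Part III: Y2 = 4; r = -40; T(2) = 3*(-16) + 1*(-40) = -88; iterating: T(2)=-88, T(3)=-280, T(4)=-928, T(5)=-3064, T(6)=-10120, T(7)=-33424, T(8)=-110392, T(9)=-364600, T(10)=-1204192, T(11)=-3977176; answer -3977176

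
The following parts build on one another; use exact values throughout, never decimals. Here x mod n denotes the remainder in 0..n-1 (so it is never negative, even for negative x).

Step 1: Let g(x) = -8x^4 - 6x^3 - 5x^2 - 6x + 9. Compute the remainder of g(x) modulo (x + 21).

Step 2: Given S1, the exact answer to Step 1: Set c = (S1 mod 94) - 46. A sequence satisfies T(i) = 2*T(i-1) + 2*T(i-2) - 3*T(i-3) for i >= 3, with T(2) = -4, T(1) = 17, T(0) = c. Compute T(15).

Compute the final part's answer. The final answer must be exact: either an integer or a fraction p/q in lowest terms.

Step 1: remainder = value at the root: -8*(-21)^4 - 6*(-21)^3 - 5*(-21)^2 - 6*(-21)^1 + 9 = (-1555848) + (55566) + (-2205) + (126) + (9) = -1502352; answer -1502352
Step 2: S1 = -1502352; c = 4; T(3) = 2*(-4) + 2*(17) - 3*(4) = 14; iterating: T(3)=14, T(4)=-31, T(5)=-22, T(6)=-148, T(7)=-247, T(8)=-724, T(9)=-1498, T(10)=-3703, T(11)=-8230, T(12)=-19372, T(13)=-44095, T(14)=-102244, T(15)=-234562; answer -234562

-234562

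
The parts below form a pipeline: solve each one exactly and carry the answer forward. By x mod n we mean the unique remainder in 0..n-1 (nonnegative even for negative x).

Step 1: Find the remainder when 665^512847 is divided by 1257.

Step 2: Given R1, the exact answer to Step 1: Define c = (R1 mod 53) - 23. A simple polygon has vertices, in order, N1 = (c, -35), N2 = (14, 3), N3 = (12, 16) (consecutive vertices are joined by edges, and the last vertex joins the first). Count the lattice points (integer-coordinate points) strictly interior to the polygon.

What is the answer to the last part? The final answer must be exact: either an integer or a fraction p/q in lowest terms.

Step 1: squarings mod 1257: 665^1=665, 665^2=1018, 665^4=556, 665^8=1171, 665^16=1111, 665^32=1204, 665^64=295, 665^128=292, 665^256=1045, 665^512=949, 665^1024=589, 665^2048=1246, 665^4096=121, 665^8192=814, 665^16384=157, 665^32768=766, 665^65536=994, 665^131072=34, 665^262144=1156; 665^512847 = 665^1 * 665^2 * 665^4 * 665^8 * 665^64 * 665^256 * 665^512 * 665^4096 * 665^16384 * 665^32768 * 665^65536 * 665^131072 * 665^262144 = 1055 (mod 1257); answer 1055
Step 2: R1 = 1055; c = 25; cross terms: (25*3 - 14*-35)=565, (14*16 - 12*3)=188, (12*-35 - 25*16)=-820; twice the area = |-67| = 67; area = 67/2; boundary points = 1 + 1 + 1 = 3; strictly interior points = area - boundary/2 + 1 = 33; answer 33

33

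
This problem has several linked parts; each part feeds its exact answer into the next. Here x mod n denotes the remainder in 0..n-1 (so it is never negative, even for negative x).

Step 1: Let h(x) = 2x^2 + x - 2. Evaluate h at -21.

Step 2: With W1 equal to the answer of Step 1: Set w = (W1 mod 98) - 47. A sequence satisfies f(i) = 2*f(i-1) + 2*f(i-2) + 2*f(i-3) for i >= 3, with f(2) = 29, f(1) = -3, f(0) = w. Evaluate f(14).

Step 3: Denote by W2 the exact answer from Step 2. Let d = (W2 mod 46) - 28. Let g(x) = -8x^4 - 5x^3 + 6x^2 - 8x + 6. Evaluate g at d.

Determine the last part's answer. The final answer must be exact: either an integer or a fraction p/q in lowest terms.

Step 1: 2*(-21)^2 + 1*(-21)^1 - 2 = (882) + (-21) + (-2) = 859; answer 859
Step 2: W1 = 859; w = 28; f(3) = 2*(29) + 2*(-3) + 2*(28) = 108; iterating: f(3)=108, f(4)=268, f(5)=810, f(6)=2372, f(7)=6900, f(8)=20164, f(9)=58872, f(10)=171872, f(11)=501816, f(12)=1465120, f(13)=4277616, f(14)=12489104; answer 12489104
Step 3: W2 = 12489104; d = -16; -8*(-16)^4 - 5*(-16)^3 + 6*(-16)^2 - 8*(-16)^1 + 6 = (-524288) + (20480) + (1536) + (128) + (6) = -502138; answer -502138

-502138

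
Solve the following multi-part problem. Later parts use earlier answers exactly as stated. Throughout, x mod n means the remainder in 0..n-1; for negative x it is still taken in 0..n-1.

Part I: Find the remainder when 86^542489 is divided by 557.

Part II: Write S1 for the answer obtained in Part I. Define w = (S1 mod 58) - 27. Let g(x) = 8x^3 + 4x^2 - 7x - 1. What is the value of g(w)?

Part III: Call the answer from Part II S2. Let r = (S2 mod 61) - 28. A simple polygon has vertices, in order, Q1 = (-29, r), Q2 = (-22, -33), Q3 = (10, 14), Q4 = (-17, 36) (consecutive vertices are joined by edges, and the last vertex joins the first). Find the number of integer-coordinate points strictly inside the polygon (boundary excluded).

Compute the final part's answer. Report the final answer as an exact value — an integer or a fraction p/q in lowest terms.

Part I: squarings mod 557: 86^1=86, 86^2=155, 86^4=74, 86^8=463, 86^16=481, 86^32=206, 86^64=104, 86^128=233, 86^256=260, 86^512=203, 86^1024=548, 86^2048=81, 86^4096=434, 86^8192=90, 86^16384=302, 86^32768=413, 86^65536=127, 86^131072=533, 86^262144=19, 86^524288=361; 86^542489 = 86^1 * 86^8 * 86^16 * 86^256 * 86^512 * 86^1024 * 86^16384 * 86^524288 = 228 (mod 557); answer 228
Part II: S1 = 228; w = 27; 8*(27)^3 + 4*(27)^2 - 7*(27)^1 - 1 = (157464) + (2916) + (-189) + (-1) = 160190; answer 160190
Part III: S2 = 160190; r = -24; cross terms: (-29*-33 - -22*-24)=429, (-22*14 - 10*-33)=22, (10*36 - -17*14)=598, (-17*-24 - -29*36)=1452; twice the area = |2501| = 2501; area = 2501/2; boundary points = 1 + 1 + 1 + 12 = 15; strictly interior points = area - boundary/2 + 1 = 1244; answer 1244

1244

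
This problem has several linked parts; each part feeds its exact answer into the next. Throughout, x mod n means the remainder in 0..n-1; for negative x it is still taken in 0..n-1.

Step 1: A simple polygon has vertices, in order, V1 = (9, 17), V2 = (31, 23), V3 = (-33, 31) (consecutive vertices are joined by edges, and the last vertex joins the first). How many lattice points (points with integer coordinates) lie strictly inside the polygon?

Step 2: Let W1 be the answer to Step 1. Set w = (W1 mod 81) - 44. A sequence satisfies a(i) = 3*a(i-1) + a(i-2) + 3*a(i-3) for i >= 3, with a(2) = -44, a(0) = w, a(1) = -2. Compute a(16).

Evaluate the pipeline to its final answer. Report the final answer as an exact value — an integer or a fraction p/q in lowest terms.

-2268648146

Step 1: cross terms: (9*23 - 31*17)=-320, (31*31 - -33*23)=1720, (-33*17 - 9*31)=-840; twice the area = |560| = 560; area = 280; boundary points = 2 + 8 + 14 = 24; strictly interior points = area - boundary/2 + 1 = 269; answer 269
Step 2: W1 = 269; w = -18; a(3) = 3*(-44) + 1*(-2) + 3*(-18) = -188; iterating: a(3)=-188, a(4)=-614, a(5)=-2162, a(6)=-7664, a(7)=-26996, a(8)=-95138, a(9)=-335402, a(10)=-1182332, a(11)=-4167812, a(12)=-14691974, a(13)=-51790730, a(14)=-182567600, a(15)=-643569452, a(16)=-2268648146; answer -2268648146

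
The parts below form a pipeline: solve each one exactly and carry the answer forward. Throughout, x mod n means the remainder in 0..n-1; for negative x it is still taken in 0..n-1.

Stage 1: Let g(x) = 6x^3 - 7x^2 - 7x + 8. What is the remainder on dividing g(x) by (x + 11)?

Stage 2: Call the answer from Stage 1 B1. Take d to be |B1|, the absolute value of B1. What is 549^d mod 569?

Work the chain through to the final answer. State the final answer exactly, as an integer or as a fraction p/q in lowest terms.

364

Stage 1: remainder = value at the root: 6*(-11)^3 - 7*(-11)^2 - 7*(-11)^1 + 8 = (-7986) + (-847) + (77) + (8) = -8748; answer -8748
Stage 2: B1 = -8748; d = 8748; squarings mod 569: 549^1=549, 549^2=400, 549^4=111, 549^8=372, 549^16=117, 549^32=33, 549^64=520, 549^128=125, 549^256=262, 549^512=364, 549^1024=488, 549^2048=302, 549^4096=164, 549^8192=153; 549^8748 = 549^4 * 549^8 * 549^32 * 549^512 * 549^8192 = 364 (mod 569); answer 364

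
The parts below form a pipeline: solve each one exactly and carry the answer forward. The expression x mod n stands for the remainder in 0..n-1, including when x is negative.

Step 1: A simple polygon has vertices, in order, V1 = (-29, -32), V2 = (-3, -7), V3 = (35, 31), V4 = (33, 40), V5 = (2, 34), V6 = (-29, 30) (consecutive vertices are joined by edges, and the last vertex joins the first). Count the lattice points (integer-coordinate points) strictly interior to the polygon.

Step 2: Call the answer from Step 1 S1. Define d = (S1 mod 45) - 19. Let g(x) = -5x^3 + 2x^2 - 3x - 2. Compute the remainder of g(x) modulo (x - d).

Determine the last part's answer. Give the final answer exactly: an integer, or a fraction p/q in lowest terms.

Step 1: cross terms: (-29*-7 - -3*-32)=107, (-3*31 - 35*-7)=152, (35*40 - 33*31)=377, (33*34 - 2*40)=1042, (2*30 - -29*34)=1046, (-29*-32 - -29*30)=1798; twice the area = |4522| = 4522; area = 2261; boundary points = 1 + 38 + 1 + 1 + 1 + 62 = 104; strictly interior points = area - boundary/2 + 1 = 2210; answer 2210
Step 2: S1 = 2210; d = -14; remainder = value at the root: -5*(-14)^3 + 2*(-14)^2 - 3*(-14)^1 - 2 = (13720) + (392) + (42) + (-2) = 14152; answer 14152

14152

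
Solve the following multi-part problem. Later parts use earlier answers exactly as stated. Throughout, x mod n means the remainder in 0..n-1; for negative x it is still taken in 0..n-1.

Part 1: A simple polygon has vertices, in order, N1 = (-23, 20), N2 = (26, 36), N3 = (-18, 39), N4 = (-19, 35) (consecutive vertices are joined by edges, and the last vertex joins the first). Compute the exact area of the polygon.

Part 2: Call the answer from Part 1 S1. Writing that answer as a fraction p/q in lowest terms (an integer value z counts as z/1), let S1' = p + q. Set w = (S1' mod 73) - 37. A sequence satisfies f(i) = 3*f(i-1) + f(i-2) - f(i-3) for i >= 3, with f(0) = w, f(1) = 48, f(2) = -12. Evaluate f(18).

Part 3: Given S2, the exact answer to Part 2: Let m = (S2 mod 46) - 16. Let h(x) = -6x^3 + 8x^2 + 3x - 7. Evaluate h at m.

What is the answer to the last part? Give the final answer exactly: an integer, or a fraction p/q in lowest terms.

Part 1: cross terms: (-23*36 - 26*20)=-1348, (26*39 - -18*36)=1662, (-18*35 - -19*39)=111, (-19*20 - -23*35)=425; twice the area = |850| = 850; area = 425; answer 425
Part 2: S1 = 425; threaded value p + q = 426; w = 24; f(3) = 3*(-12) + 1*(48) - 1*(24) = -12; iterating: f(3)=-12, f(4)=-96, f(5)=-288, f(6)=-948, f(7)=-3036, f(8)=-9768, f(9)=-31392, f(10)=-100908, f(11)=-324348, f(12)=-1042560, f(13)=-3351120, f(14)=-10771572, f(15)=-34623276, f(16)=-111290280, f(17)=-357722544, f(18)=-1149834636; answer -1149834636
Part 3: S2 = -1149834636; m = 24; -6*(24)^3 + 8*(24)^2 + 3*(24)^1 - 7 = (-82944) + (4608) + (72) + (-7) = -78271; answer -78271

-78271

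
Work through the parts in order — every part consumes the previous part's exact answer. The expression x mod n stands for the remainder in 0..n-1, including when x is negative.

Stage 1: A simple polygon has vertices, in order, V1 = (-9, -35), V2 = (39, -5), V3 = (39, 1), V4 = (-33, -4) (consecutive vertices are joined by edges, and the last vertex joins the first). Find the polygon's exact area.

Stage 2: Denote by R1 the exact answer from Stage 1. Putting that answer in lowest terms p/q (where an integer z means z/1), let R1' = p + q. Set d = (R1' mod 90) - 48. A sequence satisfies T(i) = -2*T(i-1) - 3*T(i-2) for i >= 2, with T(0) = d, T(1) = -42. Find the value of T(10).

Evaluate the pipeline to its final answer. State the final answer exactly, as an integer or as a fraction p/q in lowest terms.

-3771

Stage 1: cross terms: (-9*-5 - 39*-35)=1410, (39*1 - 39*-5)=234, (39*-4 - -33*1)=-123, (-33*-35 - -9*-4)=1119; twice the area = |2640| = 2640; area = 1320; answer 1320
Stage 2: R1 = 1320; threaded value p + q = 1321; d = 13; T(2) = -2*(-42) - 3*(13) = 45; iterating: T(2)=45, T(3)=36, T(4)=-207, T(5)=306, T(6)=9, T(7)=-936, T(8)=1845, T(9)=-882, T(10)=-3771; answer -3771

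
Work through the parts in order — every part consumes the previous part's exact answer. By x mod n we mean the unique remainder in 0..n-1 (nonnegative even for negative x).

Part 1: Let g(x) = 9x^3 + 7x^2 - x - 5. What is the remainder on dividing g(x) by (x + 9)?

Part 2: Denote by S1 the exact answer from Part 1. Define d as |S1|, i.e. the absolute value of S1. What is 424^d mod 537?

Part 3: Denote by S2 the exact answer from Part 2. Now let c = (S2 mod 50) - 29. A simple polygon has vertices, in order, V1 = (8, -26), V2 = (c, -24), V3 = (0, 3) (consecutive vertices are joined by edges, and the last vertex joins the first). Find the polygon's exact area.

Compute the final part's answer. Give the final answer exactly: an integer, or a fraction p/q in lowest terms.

Part 1: remainder = value at the root: 9*(-9)^3 + 7*(-9)^2 - 1*(-9)^1 - 5 = (-6561) + (567) + (9) + (-5) = -5990; answer -5990
Part 2: S1 = -5990; d = 5990; squarings mod 537: 424^1=424, 424^2=418, 424^4=199, 424^8=400, 424^16=511, 424^32=139, 424^64=526, 424^128=121, 424^256=142, 424^512=295, 424^1024=31, 424^2048=424, 424^4096=418; 424^5990 = 424^2 * 424^4 * 424^32 * 424^64 * 424^256 * 424^512 * 424^1024 * 424^4096 = 499 (mod 537); answer 499
Part 3: S2 = 499; c = 20; cross terms: (8*-24 - 20*-26)=328, (20*3 - 0*-24)=60, (0*-26 - 8*3)=-24; twice the area = |364| = 364; area = 182; answer 182

182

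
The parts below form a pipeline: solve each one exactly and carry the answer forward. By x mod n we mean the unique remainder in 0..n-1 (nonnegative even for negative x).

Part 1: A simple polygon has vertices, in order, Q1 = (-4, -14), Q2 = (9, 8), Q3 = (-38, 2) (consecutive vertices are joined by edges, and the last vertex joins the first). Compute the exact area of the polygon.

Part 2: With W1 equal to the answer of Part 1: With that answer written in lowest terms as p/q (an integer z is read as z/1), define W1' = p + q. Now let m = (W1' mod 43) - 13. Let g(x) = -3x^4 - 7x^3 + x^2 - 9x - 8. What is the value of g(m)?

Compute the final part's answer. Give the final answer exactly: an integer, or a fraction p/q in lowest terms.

-4698

Part 1: cross terms: (-4*8 - 9*-14)=94, (9*2 - -38*8)=322, (-38*-14 - -4*2)=540; twice the area = |956| = 956; area = 478; answer 478
Part 2: W1 = 478; threaded value p + q = 479; m = -7; -3*(-7)^4 - 7*(-7)^3 + 1*(-7)^2 - 9*(-7)^1 - 8 = (-7203) + (2401) + (49) + (63) + (-8) = -4698; answer -4698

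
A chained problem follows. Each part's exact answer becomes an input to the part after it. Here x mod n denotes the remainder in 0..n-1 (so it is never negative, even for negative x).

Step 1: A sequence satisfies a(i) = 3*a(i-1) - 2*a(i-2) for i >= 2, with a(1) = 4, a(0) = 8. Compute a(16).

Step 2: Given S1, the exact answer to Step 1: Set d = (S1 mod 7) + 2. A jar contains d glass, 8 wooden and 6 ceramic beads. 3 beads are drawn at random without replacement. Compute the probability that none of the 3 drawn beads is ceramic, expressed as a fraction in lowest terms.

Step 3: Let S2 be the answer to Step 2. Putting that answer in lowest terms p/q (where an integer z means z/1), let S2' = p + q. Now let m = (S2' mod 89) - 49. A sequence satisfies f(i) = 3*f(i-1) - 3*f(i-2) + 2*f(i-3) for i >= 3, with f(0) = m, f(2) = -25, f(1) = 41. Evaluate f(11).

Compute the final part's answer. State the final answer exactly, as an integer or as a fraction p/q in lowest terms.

-64955

Step 1: a(2) = 3*(4) - 2*(8) = -4; iterating: a(2)=-4, a(3)=-20, a(4)=-52, a(5)=-116, a(6)=-244, a(7)=-500, a(8)=-1012, a(9)=-2036, a(10)=-4084, a(11)=-8180, a(12)=-16372, a(13)=-32756, a(14)=-65524, a(15)=-131060, a(16)=-262132; answer -262132
Step 2: S1 = -262132; d = 6; total draws C(20,3) = 1140; favorable C(14,3) = 364; P = 91/285; answer 91/285
Step 3: S2 = 91/285; threaded value p + q = 376; m = -29; f(3) = 3*(-25) - 3*(41) + 2*(-29) = -256; iterating: f(3)=-256, f(4)=-611, f(5)=-1115, f(6)=-2024, f(7)=-3949, f(8)=-8005, f(9)=-16216, f(10)=-32531, f(11)=-64955; answer -64955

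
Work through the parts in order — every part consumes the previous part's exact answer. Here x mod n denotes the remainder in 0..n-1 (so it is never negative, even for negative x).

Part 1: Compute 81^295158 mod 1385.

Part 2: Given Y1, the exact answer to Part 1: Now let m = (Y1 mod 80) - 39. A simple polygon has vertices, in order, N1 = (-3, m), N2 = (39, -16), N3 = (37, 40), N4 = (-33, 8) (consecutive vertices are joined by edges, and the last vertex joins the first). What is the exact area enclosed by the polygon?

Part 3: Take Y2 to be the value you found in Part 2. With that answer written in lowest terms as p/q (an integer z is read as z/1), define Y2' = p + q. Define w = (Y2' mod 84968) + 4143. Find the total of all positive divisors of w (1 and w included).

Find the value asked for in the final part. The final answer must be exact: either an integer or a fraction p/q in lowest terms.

Part 1: squarings mod 1385: 81^1=81, 81^2=1021, 81^4=921, 81^8=621, 81^16=611, 81^32=756, 81^64=916, 81^128=1131, 81^256=806, 81^512=71, 81^1024=886, 81^2048=1086, 81^4096=761, 81^8192=191, 81^16384=471, 81^32768=241, 81^65536=1296, 81^131072=996, 81^262144=356; 81^295158 = 81^2 * 81^4 * 81^16 * 81^32 * 81^64 * 81^128 * 81^32768 * 81^262144 = 446 (mod 1385); answer 446
Part 2: Y1 = 446; m = 7; cross terms: (-3*-16 - 39*7)=-225, (39*40 - 37*-16)=2152, (37*8 - -33*40)=1616, (-33*7 - -3*8)=-207; twice the area = |3336| = 3336; area = 1668; answer 1668
Part 3: Y2 = 1668; threaded value p + q = 1669; w = 5812; 5812 = 2^2 * 1453; sigma = (1 + 2 + 4) * (1 + 1453) = 7 * 1454 = 10178; answer 10178

10178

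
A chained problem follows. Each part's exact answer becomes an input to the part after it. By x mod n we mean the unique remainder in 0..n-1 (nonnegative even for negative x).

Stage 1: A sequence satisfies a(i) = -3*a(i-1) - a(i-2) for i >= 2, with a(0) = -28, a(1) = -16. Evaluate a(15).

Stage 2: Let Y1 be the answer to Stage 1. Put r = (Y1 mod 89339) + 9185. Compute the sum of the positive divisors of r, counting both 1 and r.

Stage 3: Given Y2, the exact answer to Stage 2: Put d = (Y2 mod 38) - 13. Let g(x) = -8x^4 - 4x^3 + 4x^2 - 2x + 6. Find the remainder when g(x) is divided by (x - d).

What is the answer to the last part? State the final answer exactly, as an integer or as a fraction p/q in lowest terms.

-686692

Stage 1: a(2) = -3*(-16) - 1*(-28) = 76; iterating: a(2)=76, a(3)=-212, a(4)=560, a(5)=-1468, a(6)=3844, a(7)=-10064, a(8)=26348, a(9)=-68980, a(10)=180592, a(11)=-472796, a(12)=1237796, a(13)=-3240592, a(14)=8483980, a(15)=-22211348; answer -22211348
Stage 2: Y1 = -22211348; r = 43248; 43248 = 2^4 * 3 * 17 * 53; sigma = (1 + 2 + 4 + 8 + 16) * (1 + 3) * (1 + 17) * (1 + 53) = 31 * 4 * 18 * 54 = 120528; answer 120528
Stage 3: Y2 = 120528; d = 17; remainder = value at the root: -8*(17)^4 - 4*(17)^3 + 4*(17)^2 - 2*(17)^1 + 6 = (-668168) + (-19652) + (1156) + (-34) + (6) = -686692; answer -686692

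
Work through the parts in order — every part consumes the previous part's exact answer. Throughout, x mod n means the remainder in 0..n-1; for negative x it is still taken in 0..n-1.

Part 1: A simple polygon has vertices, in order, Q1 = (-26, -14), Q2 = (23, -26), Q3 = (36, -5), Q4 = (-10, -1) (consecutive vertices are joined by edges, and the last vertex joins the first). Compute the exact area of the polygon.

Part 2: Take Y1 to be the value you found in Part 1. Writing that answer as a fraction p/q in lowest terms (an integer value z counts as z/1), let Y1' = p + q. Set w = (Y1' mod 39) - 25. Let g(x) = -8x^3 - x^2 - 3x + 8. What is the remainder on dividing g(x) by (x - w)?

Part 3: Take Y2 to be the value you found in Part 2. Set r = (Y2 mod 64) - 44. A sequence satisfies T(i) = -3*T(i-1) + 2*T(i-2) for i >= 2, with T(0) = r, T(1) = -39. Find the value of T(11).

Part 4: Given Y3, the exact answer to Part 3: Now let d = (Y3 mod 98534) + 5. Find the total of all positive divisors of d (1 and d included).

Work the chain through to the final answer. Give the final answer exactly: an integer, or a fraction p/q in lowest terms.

170436

Part 1: cross terms: (-26*-26 - 23*-14)=998, (23*-5 - 36*-26)=821, (36*-1 - -10*-5)=-86, (-10*-14 - -26*-1)=114; twice the area = |1847| = 1847; area = 1847/2; answer 1847/2
Part 2: Y1 = 1847/2; threaded value p + q = 1849; w = -9; remainder = value at the root: -8*(-9)^3 - 1*(-9)^2 - 3*(-9)^1 + 8 = (5832) + (-81) + (27) + (8) = 5786; answer 5786
Part 3: Y2 = 5786; r = -18; T(2) = -3*(-39) + 2*(-18) = 81; iterating: T(2)=81, T(3)=-321, T(4)=1125, T(5)=-4017, T(6)=14301, T(7)=-50937, T(8)=181413, T(9)=-646113, T(10)=2301165, T(11)=-8195721; answer -8195721
Part 4: Y3 = -8195721; d = 81140; 81140 = 2^2 * 5 * 4057; sigma = (1 + 2 + 4) * (1 + 5) * (1 + 4057) = 7 * 6 * 4058 = 170436; answer 170436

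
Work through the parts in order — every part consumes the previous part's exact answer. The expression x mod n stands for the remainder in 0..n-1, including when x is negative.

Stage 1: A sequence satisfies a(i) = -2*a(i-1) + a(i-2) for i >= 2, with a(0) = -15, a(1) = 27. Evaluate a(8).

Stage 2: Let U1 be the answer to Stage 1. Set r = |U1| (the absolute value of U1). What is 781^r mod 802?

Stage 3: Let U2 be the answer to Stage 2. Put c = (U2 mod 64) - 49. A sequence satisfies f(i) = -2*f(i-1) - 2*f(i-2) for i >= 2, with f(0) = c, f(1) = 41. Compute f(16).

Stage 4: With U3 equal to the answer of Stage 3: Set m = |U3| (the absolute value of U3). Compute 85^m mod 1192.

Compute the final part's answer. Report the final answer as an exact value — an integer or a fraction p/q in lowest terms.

Stage 1: a(2) = -2*(27) + 1*(-15) = -69; iterating: a(2)=-69, a(3)=165, a(4)=-399, a(5)=963, a(6)=-2325, a(7)=5613, a(8)=-13551; answer -13551
Stage 2: U1 = -13551; r = 13551; squarings mod 802: 781^1=781, 781^2=441, 781^4=397, 781^8=417, 781^16=657, 781^32=173, 781^64=255, 781^128=63, 781^256=761, 781^512=77, 781^1024=315, 781^2048=579, 781^4096=5, 781^8192=25; 781^13551 = 781^1 * 781^2 * 781^4 * 781^8 * 781^32 * 781^64 * 781^128 * 781^1024 * 781^4096 * 781^8192 = 659 (mod 802); answer 659
Stage 3: U2 = 659; c = -30; f(2) = -2*(41) - 2*(-30) = -22; iterating: f(2)=-22, f(3)=-38, f(4)=120, f(5)=-164, f(6)=88, f(7)=152, f(8)=-480, f(9)=656, f(10)=-352, f(11)=-608, f(12)=1920, f(13)=-2624, f(14)=1408, f(15)=2432, f(16)=-7680; answer -7680
Stage 4: U3 = -7680; m = 7680; squarings mod 1192: 85^1=85, 85^2=73, 85^4=561, 85^8=33, 85^16=1089, 85^32=1073, 85^64=1049, 85^128=185, 85^256=849, 85^512=833, 85^1024=145, 85^2048=761, 85^4096=1001; 85^7680 = 85^512 * 85^1024 * 85^2048 * 85^4096 = 81 (mod 1192); answer 81

81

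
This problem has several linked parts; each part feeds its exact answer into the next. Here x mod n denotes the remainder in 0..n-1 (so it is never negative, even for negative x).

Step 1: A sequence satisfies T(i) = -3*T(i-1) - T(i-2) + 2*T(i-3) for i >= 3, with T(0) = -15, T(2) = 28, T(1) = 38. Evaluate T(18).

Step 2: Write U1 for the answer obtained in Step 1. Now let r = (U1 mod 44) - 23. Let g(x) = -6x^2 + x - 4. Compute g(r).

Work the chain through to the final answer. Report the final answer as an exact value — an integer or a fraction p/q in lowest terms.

-61

Step 1: T(3) = -3*(28) - 1*(38) + 2*(-15) = -152; iterating: T(3)=-152, T(4)=504, T(5)=-1304, T(6)=3104, T(7)=-7000, T(8)=15288, T(9)=-32656, T(10)=68680, T(11)=-142808, T(12)=294432, T(13)=-603128, T(14)=1229336, T(15)=-2496016, T(16)=5052456, T(17)=-10202680, T(18)=20563552; answer 20563552
Step 2: U1 = 20563552; r = -3; -6*(-3)^2 + 1*(-3)^1 - 4 = (-54) + (-3) + (-4) = -61; answer -61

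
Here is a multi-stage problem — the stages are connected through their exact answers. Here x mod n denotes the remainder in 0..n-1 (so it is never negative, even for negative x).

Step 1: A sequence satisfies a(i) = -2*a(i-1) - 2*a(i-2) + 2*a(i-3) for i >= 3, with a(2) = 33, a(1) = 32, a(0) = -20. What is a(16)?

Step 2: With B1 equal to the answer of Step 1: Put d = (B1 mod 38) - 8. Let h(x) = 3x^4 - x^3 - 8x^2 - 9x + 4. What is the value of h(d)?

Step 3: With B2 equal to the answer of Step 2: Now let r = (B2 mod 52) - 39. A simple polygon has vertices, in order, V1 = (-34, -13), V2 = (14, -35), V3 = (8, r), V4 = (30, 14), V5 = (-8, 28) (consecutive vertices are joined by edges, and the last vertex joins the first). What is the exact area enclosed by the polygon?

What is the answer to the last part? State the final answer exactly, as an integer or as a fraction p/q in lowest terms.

Step 1: a(3) = -2*(33) - 2*(32) + 2*(-20) = -170; iterating: a(3)=-170, a(4)=338, a(5)=-270, a(6)=-476, a(7)=2168, a(8)=-3924, a(9)=2560, a(10)=7064, a(11)=-27096, a(12)=45184, a(13)=-22048, a(14)=-100464, a(15)=335392, a(16)=-513952; answer -513952
Step 2: B1 = -513952; d = 28; 3*(28)^4 - 1*(28)^3 - 8*(28)^2 - 9*(28)^1 + 4 = (1843968) + (-21952) + (-6272) + (-252) + (4) = 1815496; answer 1815496
Step 3: B2 = 1815496; r = -19; cross terms: (-34*-35 - 14*-13)=1372, (14*-19 - 8*-35)=14, (8*14 - 30*-19)=682, (30*28 - -8*14)=952, (-8*-13 - -34*28)=1056; twice the area = |4076| = 4076; area = 2038; answer 2038

2038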